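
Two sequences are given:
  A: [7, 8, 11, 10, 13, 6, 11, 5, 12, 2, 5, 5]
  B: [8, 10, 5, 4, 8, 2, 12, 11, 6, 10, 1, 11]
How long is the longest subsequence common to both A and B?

A longest common subsequence is 8, 11, 10, 11 (length 4); the LCS DP confirms no longer common subsequence exists.

4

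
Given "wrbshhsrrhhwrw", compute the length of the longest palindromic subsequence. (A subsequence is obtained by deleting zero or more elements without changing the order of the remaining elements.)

One longest palindromic subsequence is wrhhrrhhrw (positions 1,2,5,6,8,9,10,11,13,14); it reads the same forward and backward, and the interval DP gives dp[1][14] = 10.

10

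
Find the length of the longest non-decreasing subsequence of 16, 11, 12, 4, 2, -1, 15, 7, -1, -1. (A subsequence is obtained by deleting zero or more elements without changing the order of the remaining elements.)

3

Scanning left to right, the best length ending at each element is: 16→1, 11→1, 12→2, 4→1, 2→1, -1→1, 15→3, 7→2, -1→2, -1→3.
So the longest non-decreasing subsequence has length 3, e.g. 11, 12, 15.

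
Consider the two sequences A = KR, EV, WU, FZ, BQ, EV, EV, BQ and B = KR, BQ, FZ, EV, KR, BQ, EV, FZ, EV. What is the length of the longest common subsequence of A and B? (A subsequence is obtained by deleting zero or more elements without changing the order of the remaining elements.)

5

A longest common subsequence is KR, EV, BQ, EV, EV (length 5); the LCS DP confirms no longer common subsequence exists.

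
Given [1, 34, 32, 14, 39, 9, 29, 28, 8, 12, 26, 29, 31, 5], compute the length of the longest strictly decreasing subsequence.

6

Scanning left to right, the best length ending at each element is: 1→1, 34→1, 32→2, 14→3, 39→1, 9→4, 29→3, 28→4, 8→5, 12→5, 26→5, 29→3, 31→3, 5→6.
So the longest decreasing subsequence has length 6, e.g. 34, 32, 14, 9, 8, 5.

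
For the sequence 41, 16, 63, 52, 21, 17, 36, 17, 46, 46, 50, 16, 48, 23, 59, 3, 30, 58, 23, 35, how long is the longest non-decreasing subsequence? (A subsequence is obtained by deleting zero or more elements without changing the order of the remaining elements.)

7

One longest non-decreasing subsequence is 16, 21, 36, 46, 46, 50, 59 (positions 2,5,7,9,10,11,15), of length 7; no longer one exists.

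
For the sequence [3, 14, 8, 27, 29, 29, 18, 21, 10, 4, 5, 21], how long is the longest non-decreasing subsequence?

5

Let dp[i] be the longest non-decreasing subsequence ending at position i. Then dp = [1, 2, 2, 3, 4, 5, 3, 4, 3, 2, 3, 5].
The maximum is 5; one witness is 3, 14, 27, 29, 29 at positions 1,2,4,5,6.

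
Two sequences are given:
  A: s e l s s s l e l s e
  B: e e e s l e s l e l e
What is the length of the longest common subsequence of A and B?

7

Backtracking the LCS table gives one alignment: s (A1,B4) → e (A2,B6) → s (A6,B7) → l (A7,B8) → e (A8,B9) → l (A9,B10) → e (A11,B11).
So the longest common subsequence has length 7.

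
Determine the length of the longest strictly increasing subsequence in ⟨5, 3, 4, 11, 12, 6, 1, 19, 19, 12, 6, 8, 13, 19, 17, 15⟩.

Let dp[i] be the longest increasing subsequence ending at position i. Then dp = [1, 1, 2, 3, 4, 3, 1, 5, 5, 4, 3, 4, 5, 6, 6, 6].
The maximum is 6; one witness is 3, 4, 11, 12, 13, 19 at positions 2,3,4,5,13,14.

6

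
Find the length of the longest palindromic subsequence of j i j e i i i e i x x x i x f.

Using dp[i][j] = 2 + dp[i+1][j−1] if the ends match, else max(dp[i+1][j], dp[i][j−1]):
dp[1][15] = 7. A witness is ieiiiei at positions 2,4,5,6,7,8,13.

7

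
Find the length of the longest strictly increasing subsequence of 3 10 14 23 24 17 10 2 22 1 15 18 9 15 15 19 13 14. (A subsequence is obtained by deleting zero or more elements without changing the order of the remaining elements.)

6

Let dp[i] be the longest increasing subsequence ending at position i. Then dp = [1, 2, 3, 4, 5, 4, 2, 1, 5, 1, 4, 5, 2, 4, 4, 6, 3, 4].
The maximum is 6; one witness is 3, 10, 14, 17, 18, 19 at positions 1,2,3,6,12,16.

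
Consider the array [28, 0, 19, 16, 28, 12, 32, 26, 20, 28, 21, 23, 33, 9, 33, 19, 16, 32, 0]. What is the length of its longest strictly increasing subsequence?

Scanning left to right, the best length ending at each element is: 28→1, 0→1, 19→2, 16→2, 28→3, 12→2, 32→4, 26→3, 20→3, 28→4, 21→4, 23→5, 33→6, 9→2, 33→6, 19→3, 16→3, 32→6, 0→1.
So the longest increasing subsequence has length 6, e.g. 0, 19, 20, 21, 23, 33.

6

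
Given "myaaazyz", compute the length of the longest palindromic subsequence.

Using dp[i][j] = 2 + dp[i+1][j−1] if the ends match, else max(dp[i+1][j], dp[i][j−1]):
dp[1][8] = 5. A witness is yaaay at positions 2,3,4,5,7.

5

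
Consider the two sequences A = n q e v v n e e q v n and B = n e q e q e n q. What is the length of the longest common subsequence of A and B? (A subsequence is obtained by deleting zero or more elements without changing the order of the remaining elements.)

Backtracking the LCS table gives one alignment: n (A1,B1) → q (A2,B5) → e (A3,B6) → n (A6,B7) → q (A9,B8).
So the longest common subsequence has length 5.

5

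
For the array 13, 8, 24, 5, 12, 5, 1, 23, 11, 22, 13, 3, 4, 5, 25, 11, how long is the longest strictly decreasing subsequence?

5

One longest decreasing subsequence is 24, 23, 22, 13, 3 (positions 3,8,10,11,12), of length 5; no longer one exists.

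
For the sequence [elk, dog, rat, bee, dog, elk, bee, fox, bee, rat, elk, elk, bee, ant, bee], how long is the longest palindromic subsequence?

Using dp[i][j] = 2 + dp[i+1][j−1] if the ends match, else max(dp[i+1][j], dp[i][j−1]):
dp[1][15] = 7. A witness is bee elk bee fox bee elk bee at positions 4,6,7,8,9,12,15.

7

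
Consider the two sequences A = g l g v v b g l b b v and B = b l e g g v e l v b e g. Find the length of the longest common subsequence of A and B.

6

A longest common subsequence is ggvvbg (length 6); the LCS DP confirms no longer common subsequence exists.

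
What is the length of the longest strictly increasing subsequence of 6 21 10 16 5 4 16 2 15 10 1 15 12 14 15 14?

One longest increasing subsequence is 6, 10, 12, 14, 15 (positions 1,3,13,14,15), of length 5; no longer one exists.

5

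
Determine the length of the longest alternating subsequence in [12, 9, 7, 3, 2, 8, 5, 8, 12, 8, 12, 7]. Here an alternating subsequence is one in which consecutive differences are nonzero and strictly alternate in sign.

8

Track the best alternating length ending on an up-step vs a down-step at each position: up/down = 1/1, 1/2, 1/2, 1/2, 1/2, 3/2, 3/4, 5/2, 5/1, 5/6, 7/1, 5/8.
The maximum over both is 8; one such subsequence is 12, 7, 8, 5, 12, 8, 12, 7.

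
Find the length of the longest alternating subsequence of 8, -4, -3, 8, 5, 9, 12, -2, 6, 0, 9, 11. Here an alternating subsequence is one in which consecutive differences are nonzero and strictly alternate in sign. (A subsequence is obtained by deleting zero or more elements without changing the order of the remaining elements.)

Track the best alternating length ending on an up-step vs a down-step at each position: up/down = 1/1, 1/2, 3/2, 3/1, 3/4, 5/1, 5/1, 3/6, 7/6, 7/8, 9/6, 9/6.
The maximum over both is 9; one such subsequence is 8, -4, 8, 5, 9, -2, 6, 0, 9.

9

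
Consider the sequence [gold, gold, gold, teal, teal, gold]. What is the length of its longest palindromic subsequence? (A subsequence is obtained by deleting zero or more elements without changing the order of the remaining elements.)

4

One longest palindromic subsequence is gold teal teal gold (positions 1,4,5,6); it reads the same forward and backward, and the interval DP gives dp[1][6] = 4.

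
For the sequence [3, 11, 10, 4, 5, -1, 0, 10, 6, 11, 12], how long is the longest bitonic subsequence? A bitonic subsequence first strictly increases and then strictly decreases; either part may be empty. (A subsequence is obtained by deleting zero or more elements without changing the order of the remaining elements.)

6

One longest bitonic subsequence is 3, 4, 5, 10, 11, 12 (positions 1,4,5,8,10,11): it rises to 12 then falls. Length 6 is optimal.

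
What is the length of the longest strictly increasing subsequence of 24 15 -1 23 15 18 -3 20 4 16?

4

Scanning left to right, the best length ending at each element is: 24→1, 15→1, -1→1, 23→2, 15→2, 18→3, -3→1, 20→4, 4→2, 16→3.
So the longest increasing subsequence has length 4, e.g. -1, 15, 18, 20.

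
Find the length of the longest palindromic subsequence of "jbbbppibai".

Using dp[i][j] = 2 + dp[i+1][j−1] if the ends match, else max(dp[i+1][j], dp[i][j−1]):
dp[1][10] = 4. A witness is bppb at positions 4,5,6,8.

4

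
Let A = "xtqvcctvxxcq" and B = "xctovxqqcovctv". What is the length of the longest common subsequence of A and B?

A longest common subsequence is xtqvctv (length 7); the LCS DP confirms no longer common subsequence exists.

7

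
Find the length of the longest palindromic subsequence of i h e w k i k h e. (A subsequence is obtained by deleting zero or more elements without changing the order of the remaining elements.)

5

One longest palindromic subsequence is ekike (positions 3,5,6,7,9); it reads the same forward and backward, and the interval DP gives dp[1][9] = 5.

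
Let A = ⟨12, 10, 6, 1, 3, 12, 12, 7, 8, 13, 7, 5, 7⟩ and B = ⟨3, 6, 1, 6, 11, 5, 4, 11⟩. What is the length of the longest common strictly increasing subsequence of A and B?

A longest common strictly increasing subsequence is 3, 5 (length 2); it appears in order in both A and B, and no longer such subsequence exists.

2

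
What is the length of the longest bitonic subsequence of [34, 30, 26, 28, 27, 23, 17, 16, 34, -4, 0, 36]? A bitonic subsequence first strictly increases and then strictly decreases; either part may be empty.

Let inc[i] be the LIS ending at i and dec[i] the longest strictly decreasing subsequence starting at i. inc = [1, 1, 1, 2, 2, 1, 1, 1, 3, 1, 2, 4], dec = [8, 7, 5, 6, 5, 4, 3, 2, 2, 1, 1, 1].
max_i inc[i]+dec[i]−1 = 8, with one witness 34, 30, 28, 27, 23, 17, 16, 0.

8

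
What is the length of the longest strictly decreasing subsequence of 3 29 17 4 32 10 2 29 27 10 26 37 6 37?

Let dp[i] be the longest decreasing subsequence ending at position i. Then dp = [1, 1, 2, 3, 1, 3, 4, 2, 3, 4, 4, 1, 5, 1].
The maximum is 5; one witness is 32, 29, 27, 10, 6 at positions 5,8,9,10,13.

5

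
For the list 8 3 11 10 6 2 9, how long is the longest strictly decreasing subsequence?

4

Let dp[i] be the longest decreasing subsequence ending at position i. Then dp = [1, 2, 1, 2, 3, 4, 3].
The maximum is 4; one witness is 11, 10, 6, 2 at positions 3,4,5,6.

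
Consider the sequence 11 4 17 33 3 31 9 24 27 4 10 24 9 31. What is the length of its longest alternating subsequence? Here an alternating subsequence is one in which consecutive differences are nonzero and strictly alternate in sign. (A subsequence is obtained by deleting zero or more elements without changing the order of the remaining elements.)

Track the best alternating length ending on an up-step vs a down-step at each position: up/down = 1/1, 1/2, 3/1, 3/1, 1/4, 5/4, 5/6, 7/6, 7/6, 5/8, 9/8, 9/8, 9/10, 11/4.
The maximum over both is 11; one such subsequence is 11, 4, 17, 3, 31, 9, 24, 4, 10, 9, 31.

11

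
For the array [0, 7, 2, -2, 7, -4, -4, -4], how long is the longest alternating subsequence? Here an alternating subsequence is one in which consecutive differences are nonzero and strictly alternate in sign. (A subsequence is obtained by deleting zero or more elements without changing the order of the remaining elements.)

Track the best alternating length ending on an up-step vs a down-step at each position: up/down = 1/1, 2/1, 2/3, 1/3, 4/1, 1/5, 1/5, 1/5.
The maximum over both is 5; one such subsequence is 0, 7, 2, 7, -4.

5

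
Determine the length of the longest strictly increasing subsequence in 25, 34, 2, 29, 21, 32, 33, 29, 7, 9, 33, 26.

4

Scanning left to right, the best length ending at each element is: 25→1, 34→2, 2→1, 29→2, 21→2, 32→3, 33→4, 29→3, 7→2, 9→3, 33→4, 26→4.
So the longest increasing subsequence has length 4, e.g. 25, 29, 32, 33.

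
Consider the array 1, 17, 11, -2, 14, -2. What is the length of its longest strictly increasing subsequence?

Scanning left to right, the best length ending at each element is: 1→1, 17→2, 11→2, -2→1, 14→3, -2→1.
So the longest increasing subsequence has length 3, e.g. 1, 11, 14.

3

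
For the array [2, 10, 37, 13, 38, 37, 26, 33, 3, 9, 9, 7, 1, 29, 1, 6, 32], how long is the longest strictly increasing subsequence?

6

Scanning left to right, the best length ending at each element is: 2→1, 10→2, 37→3, 13→3, 38→4, 37→4, 26→4, 33→5, 3→2, 9→3, 9→3, 7→3, 1→1, 29→5, 1→1, 6→3, 32→6.
So the longest increasing subsequence has length 6, e.g. 2, 10, 13, 26, 29, 32.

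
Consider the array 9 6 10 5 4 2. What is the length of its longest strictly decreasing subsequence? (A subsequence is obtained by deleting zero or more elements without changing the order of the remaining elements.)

5

Let dp[i] be the longest decreasing subsequence ending at position i. Then dp = [1, 2, 1, 3, 4, 5].
The maximum is 5; one witness is 9, 6, 5, 4, 2 at positions 1,2,4,5,6.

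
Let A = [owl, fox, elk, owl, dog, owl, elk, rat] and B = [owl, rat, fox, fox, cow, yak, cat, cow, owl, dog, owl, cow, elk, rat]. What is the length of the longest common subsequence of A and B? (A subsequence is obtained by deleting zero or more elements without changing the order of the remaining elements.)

7

A longest common subsequence is owl, fox, owl, dog, owl, elk, rat (length 7); the LCS DP confirms no longer common subsequence exists.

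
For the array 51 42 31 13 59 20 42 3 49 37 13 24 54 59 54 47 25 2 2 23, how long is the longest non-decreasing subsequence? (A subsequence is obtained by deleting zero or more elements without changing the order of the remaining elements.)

Scanning left to right, the best length ending at each element is: 51→1, 42→1, 31→1, 13→1, 59→2, 20→2, 42→3, 3→1, 49→4, 37→3, 13→2, 24→3, 54→5, 59→6, 54→6, 47→4, 25→4, 2→1, 2→2, 23→3.
So the longest non-decreasing subsequence has length 6, e.g. 13, 20, 42, 49, 54, 59.

6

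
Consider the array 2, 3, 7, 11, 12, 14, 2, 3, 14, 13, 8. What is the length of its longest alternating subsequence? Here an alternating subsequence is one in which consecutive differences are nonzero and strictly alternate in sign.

Track the best alternating length ending on an up-step vs a down-step at each position: up/down = 1/1, 2/1, 2/1, 2/1, 2/1, 2/1, 1/3, 4/3, 4/1, 4/5, 4/5.
The maximum over both is 5; one such subsequence is 2, 3, 2, 14, 13.

5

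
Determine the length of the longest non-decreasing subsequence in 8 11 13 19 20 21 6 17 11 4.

One longest non-decreasing subsequence is 8, 11, 13, 19, 20, 21 (positions 1,2,3,4,5,6), of length 6; no longer one exists.

6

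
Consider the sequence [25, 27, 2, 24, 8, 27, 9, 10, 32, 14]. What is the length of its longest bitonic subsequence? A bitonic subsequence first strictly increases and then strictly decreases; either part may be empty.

6

One longest bitonic subsequence is 2, 8, 9, 10, 32, 14 (positions 3,5,7,8,9,10): it rises to 32 then falls. Length 6 is optimal.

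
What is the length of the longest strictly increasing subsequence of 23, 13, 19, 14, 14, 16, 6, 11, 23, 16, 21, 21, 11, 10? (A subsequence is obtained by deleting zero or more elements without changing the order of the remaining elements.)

4

Let dp[i] be the longest increasing subsequence ending at position i. Then dp = [1, 1, 2, 2, 2, 3, 1, 2, 4, 3, 4, 4, 2, 2].
The maximum is 4; one witness is 13, 14, 16, 23 at positions 2,4,6,9.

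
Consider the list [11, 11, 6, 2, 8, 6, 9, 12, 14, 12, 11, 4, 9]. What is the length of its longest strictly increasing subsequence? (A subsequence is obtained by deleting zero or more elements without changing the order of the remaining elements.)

5

Let dp[i] be the longest increasing subsequence ending at position i. Then dp = [1, 1, 1, 1, 2, 2, 3, 4, 5, 4, 4, 2, 3].
The maximum is 5; one witness is 6, 8, 9, 12, 14 at positions 3,5,7,8,9.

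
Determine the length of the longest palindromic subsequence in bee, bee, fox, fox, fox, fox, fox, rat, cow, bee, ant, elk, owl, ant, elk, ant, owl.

7

One longest palindromic subsequence is bee fox fox fox fox fox bee (positions 2,3,4,5,6,7,10); it reads the same forward and backward, and the interval DP gives dp[1][17] = 7.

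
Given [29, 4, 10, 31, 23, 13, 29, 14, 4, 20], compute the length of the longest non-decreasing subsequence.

5

Scanning left to right, the best length ending at each element is: 29→1, 4→1, 10→2, 31→3, 23→3, 13→3, 29→4, 14→4, 4→2, 20→5.
So the longest non-decreasing subsequence has length 5, e.g. 4, 10, 13, 14, 20.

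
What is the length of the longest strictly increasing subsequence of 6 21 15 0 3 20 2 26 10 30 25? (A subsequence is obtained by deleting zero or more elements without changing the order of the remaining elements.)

5

One longest increasing subsequence is 6, 15, 20, 26, 30 (positions 1,3,6,8,10), of length 5; no longer one exists.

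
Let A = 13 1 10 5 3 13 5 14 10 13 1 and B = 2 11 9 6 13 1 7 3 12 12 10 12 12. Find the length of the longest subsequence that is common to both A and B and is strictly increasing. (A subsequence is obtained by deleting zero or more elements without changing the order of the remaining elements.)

For each value that appears in both, track the longest common increasing run ending there.
The best achievable length is 3; one witness is 1, 3, 10 (A-positions 2,5,9, B-positions 6,8,11).

3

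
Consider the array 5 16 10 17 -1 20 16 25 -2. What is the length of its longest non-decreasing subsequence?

One longest non-decreasing subsequence is 5, 16, 17, 20, 25 (positions 1,2,4,6,8), of length 5; no longer one exists.

5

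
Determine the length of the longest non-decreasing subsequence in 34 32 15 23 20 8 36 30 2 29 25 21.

One longest non-decreasing subsequence is 15, 23, 36 (positions 3,4,7), of length 3; no longer one exists.

3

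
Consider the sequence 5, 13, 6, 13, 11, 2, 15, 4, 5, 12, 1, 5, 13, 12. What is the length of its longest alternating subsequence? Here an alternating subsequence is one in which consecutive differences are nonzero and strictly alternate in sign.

11

Track the best alternating length ending on an up-step vs a down-step at each position: up/down = 1/1, 2/1, 2/3, 4/1, 4/5, 1/5, 6/1, 6/7, 8/7, 8/7, 1/9, 10/9, 10/7, 10/11.
The maximum over both is 11; one such subsequence is 5, 13, 6, 13, 11, 15, 4, 5, 1, 13, 12.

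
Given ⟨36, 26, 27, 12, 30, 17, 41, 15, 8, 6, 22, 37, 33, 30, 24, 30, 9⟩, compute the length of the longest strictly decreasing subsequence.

Let dp[i] be the longest decreasing subsequence ending at position i. Then dp = [1, 2, 2, 3, 2, 3, 1, 4, 5, 6, 3, 2, 3, 4, 5, 4, 6].
The maximum is 6; one witness is 36, 26, 17, 15, 8, 6 at positions 1,2,6,8,9,10.

6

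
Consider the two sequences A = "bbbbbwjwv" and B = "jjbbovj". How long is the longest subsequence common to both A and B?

A longest common subsequence is bbj (length 3); the LCS DP confirms no longer common subsequence exists.

3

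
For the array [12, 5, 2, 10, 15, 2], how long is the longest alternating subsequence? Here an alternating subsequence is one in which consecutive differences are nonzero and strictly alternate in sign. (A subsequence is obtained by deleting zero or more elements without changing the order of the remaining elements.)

4

A longest alternating subsequence is 12, 5, 10, 2 (positions 1,2,4,6); its 3 consecutive differences strictly alternate in sign, and length 4 is optimal.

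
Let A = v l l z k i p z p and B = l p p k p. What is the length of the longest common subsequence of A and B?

3

A longest common subsequence is lkp (length 3); the LCS DP confirms no longer common subsequence exists.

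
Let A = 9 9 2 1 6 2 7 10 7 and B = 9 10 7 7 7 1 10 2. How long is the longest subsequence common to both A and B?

A longest common subsequence is 9, 1, 2 (length 3); the LCS DP confirms no longer common subsequence exists.

3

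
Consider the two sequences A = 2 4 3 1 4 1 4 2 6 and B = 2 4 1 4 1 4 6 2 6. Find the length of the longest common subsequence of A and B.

8

Backtracking the LCS table gives one alignment: 2 (A1,B1) → 4 (A2,B2) → 1 (A4,B3) → 4 (A5,B4) → 1 (A6,B5) → 4 (A7,B6) → 2 (A8,B8) → 6 (A9,B9).
So the longest common subsequence has length 8.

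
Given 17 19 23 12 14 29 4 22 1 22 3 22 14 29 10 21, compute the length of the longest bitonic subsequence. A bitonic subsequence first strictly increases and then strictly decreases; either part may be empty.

One longest bitonic subsequence is 17, 19, 23, 29, 22, 14, 10 (positions 1,2,3,6,12,13,15): it rises to 29 then falls. Length 7 is optimal.

7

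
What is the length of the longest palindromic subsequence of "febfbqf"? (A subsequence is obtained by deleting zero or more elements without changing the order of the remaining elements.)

Using dp[i][j] = 2 + dp[i+1][j−1] if the ends match, else max(dp[i+1][j], dp[i][j−1]):
dp[1][7] = 5. A witness is fbfbf at positions 1,3,4,5,7.

5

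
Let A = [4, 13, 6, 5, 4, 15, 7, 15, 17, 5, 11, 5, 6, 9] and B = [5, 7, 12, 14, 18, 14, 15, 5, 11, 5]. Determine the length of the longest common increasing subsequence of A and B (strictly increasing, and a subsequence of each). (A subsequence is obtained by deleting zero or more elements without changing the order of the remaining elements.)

3

A longest common strictly increasing subsequence is 5, 7, 15 (length 3); it appears in order in both A and B, and no longer such subsequence exists.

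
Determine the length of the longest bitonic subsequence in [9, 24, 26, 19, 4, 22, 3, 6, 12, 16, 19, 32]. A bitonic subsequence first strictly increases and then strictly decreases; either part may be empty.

6

Let inc[i] be the LIS ending at i and dec[i] the longest strictly decreasing subsequence starting at i. inc = [1, 2, 3, 2, 1, 3, 1, 2, 3, 4, 5, 6], dec = [3, 4, 4, 3, 2, 2, 1, 1, 1, 1, 1, 1].
max_i inc[i]+dec[i]−1 = 6, with one witness 9, 24, 26, 19, 4, 3.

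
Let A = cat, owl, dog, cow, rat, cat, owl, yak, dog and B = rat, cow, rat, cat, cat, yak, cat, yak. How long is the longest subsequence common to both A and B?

4

A longest common subsequence is cow, rat, cat, yak (length 4); the LCS DP confirms no longer common subsequence exists.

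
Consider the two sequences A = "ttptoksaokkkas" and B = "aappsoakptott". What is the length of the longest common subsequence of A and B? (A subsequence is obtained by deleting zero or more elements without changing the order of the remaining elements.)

A longest common subsequence is poko (length 4); the LCS DP confirms no longer common subsequence exists.

4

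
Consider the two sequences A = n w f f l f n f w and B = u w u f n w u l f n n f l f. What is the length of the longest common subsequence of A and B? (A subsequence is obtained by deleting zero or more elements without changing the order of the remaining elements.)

6

Backtracking the LCS table gives one alignment: n (A1,B5) → w (A2,B6) → f (A3,B9) → f (A4,B12) → l (A5,B13) → f (A8,B14).
So the longest common subsequence has length 6.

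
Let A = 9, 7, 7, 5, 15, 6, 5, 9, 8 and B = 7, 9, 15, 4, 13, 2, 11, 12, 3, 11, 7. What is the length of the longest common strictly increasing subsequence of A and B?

For each value that appears in both, track the longest common increasing run ending there.
The best achievable length is 2; one witness is 7, 9 (A-positions 2,8, B-positions 1,2).

2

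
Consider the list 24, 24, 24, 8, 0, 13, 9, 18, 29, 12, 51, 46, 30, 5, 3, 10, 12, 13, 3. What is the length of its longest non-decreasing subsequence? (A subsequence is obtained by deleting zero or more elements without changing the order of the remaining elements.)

Let dp[i] be the longest non-decreasing subsequence ending at position i. Then dp = [1, 2, 3, 1, 1, 2, 2, 3, 4, 3, 5, 5, 5, 2, 2, 3, 4, 5, 3].
The maximum is 5; one witness is 24, 24, 24, 29, 51 at positions 1,2,3,9,11.

5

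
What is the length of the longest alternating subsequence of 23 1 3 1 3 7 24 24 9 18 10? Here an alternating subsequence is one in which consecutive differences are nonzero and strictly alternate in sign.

A longest alternating subsequence is 23, 1, 3, 1, 24, 9, 18, 10 (positions 1,2,3,4,7,9,10,11); its 7 consecutive differences strictly alternate in sign, and length 8 is optimal.

8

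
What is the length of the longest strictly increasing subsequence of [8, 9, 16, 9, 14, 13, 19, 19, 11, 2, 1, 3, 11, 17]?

Scanning left to right, the best length ending at each element is: 8→1, 9→2, 16→3, 9→2, 14→3, 13→3, 19→4, 19→4, 11→3, 2→1, 1→1, 3→2, 11→3, 17→4.
So the longest increasing subsequence has length 4, e.g. 8, 9, 16, 19.

4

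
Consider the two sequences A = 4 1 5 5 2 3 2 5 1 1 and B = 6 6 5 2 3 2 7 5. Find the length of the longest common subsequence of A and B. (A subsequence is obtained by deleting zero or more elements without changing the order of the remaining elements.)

Backtracking the LCS table gives one alignment: 5 (A4,B3) → 2 (A5,B4) → 3 (A6,B5) → 2 (A7,B6) → 5 (A8,B8).
So the longest common subsequence has length 5.

5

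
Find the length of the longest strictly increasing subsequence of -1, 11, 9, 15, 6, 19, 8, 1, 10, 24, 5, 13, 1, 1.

Let dp[i] be the longest increasing subsequence ending at position i. Then dp = [1, 2, 2, 3, 2, 4, 3, 2, 4, 5, 3, 5, 2, 2].
The maximum is 5; one witness is -1, 11, 15, 19, 24 at positions 1,2,4,6,10.

5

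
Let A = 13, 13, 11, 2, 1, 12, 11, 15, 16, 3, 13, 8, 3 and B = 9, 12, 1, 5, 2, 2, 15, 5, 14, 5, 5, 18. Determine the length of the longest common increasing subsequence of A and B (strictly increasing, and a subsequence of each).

2

For each value that appears in both, track the longest common increasing run ending there.
The best achievable length is 2; one witness is 12, 15 (A-positions 6,8, B-positions 2,7).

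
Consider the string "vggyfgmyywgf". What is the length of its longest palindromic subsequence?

One longest palindromic subsequence is fgyygf (positions 5,6,8,9,11,12); it reads the same forward and backward, and the interval DP gives dp[1][12] = 6.

6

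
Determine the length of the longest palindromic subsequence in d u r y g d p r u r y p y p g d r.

9

One longest palindromic subsequence is rdpypypdr (positions 3,6,7,11,12,13,14,16,17); it reads the same forward and backward, and the interval DP gives dp[1][17] = 9.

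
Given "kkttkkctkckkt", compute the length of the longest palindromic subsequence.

Using dp[i][j] = 2 + dp[i+1][j−1] if the ends match, else max(dp[i+1][j], dp[i][j−1]):
dp[1][13] = 9. A witness is tkkckckkt at positions 3,5,6,7,9,10,11,12,13.

9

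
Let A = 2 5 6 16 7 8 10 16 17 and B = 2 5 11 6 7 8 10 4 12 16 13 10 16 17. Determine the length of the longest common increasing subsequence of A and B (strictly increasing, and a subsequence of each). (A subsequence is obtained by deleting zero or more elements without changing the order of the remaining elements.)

8

For each value that appears in both, track the longest common increasing run ending there.
The best achievable length is 8; one witness is 2, 5, 6, 7, 8, 10, 16, 17 (A-positions 1,2,3,5,6,7,8,9, B-positions 1,2,4,5,6,7,10,14).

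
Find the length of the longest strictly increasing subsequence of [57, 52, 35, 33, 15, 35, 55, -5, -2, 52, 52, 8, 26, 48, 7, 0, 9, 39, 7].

5

One longest increasing subsequence is -5, -2, 8, 26, 48 (positions 8,9,12,13,14), of length 5; no longer one exists.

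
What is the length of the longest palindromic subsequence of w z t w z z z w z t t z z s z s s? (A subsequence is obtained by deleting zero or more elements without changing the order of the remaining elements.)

9

Using dp[i][j] = 2 + dp[i+1][j−1] if the ends match, else max(dp[i+1][j], dp[i][j−1]):
dp[1][17] = 9. A witness is zzzzwzzzz at positions 2,5,6,7,8,9,12,13,15.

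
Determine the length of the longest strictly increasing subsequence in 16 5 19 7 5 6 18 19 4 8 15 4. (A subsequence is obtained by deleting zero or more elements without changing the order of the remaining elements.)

4

One longest increasing subsequence is 5, 7, 18, 19 (positions 2,4,7,8), of length 4; no longer one exists.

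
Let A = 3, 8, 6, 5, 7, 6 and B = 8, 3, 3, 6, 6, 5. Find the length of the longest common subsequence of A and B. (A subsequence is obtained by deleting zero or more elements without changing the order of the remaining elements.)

Backtracking the LCS table gives one alignment: 3 (A1,B3) → 6 (A3,B5) → 5 (A4,B6).
So the longest common subsequence has length 3.

3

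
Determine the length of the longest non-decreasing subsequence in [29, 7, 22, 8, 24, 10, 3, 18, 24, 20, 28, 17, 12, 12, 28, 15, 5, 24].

7

Let dp[i] be the longest non-decreasing subsequence ending at position i. Then dp = [1, 1, 2, 2, 3, 3, 1, 4, 5, 5, 6, 4, 4, 5, 7, 6, 2, 7].
The maximum is 7; one witness is 7, 8, 10, 18, 24, 28, 28 at positions 2,4,6,8,9,11,15.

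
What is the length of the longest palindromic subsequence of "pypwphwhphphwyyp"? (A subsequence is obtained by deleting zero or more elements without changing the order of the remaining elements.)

11

Using dp[i][j] = 2 + dp[i+1][j−1] if the ends match, else max(dp[i+1][j], dp[i][j−1]):
dp[1][16] = 11. A witness is pywhphphwyp at positions 1,2,7,8,9,10,11,12,13,15,16.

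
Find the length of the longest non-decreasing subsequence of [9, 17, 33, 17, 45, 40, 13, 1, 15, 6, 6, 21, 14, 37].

Let dp[i] be the longest non-decreasing subsequence ending at position i. Then dp = [1, 2, 3, 3, 4, 4, 2, 1, 3, 2, 3, 4, 4, 5].
The maximum is 5; one witness is 9, 17, 17, 21, 37 at positions 1,2,4,12,14.

5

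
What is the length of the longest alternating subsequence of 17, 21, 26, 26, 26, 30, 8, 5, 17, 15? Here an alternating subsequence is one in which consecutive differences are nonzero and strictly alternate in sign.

A longest alternating subsequence is 17, 21, 8, 17, 15 (positions 1,2,7,9,10); its 4 consecutive differences strictly alternate in sign, and length 5 is optimal.

5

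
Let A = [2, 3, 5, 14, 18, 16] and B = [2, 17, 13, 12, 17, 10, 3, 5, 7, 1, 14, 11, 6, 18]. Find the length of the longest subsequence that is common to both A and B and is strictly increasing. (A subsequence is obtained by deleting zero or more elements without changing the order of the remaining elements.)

5

A longest common strictly increasing subsequence is 2, 3, 5, 14, 18 (length 5); it appears in order in both A and B, and no longer such subsequence exists.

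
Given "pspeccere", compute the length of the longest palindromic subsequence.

4

One longest palindromic subsequence is ecce (positions 4,5,6,9); it reads the same forward and backward, and the interval DP gives dp[1][9] = 4.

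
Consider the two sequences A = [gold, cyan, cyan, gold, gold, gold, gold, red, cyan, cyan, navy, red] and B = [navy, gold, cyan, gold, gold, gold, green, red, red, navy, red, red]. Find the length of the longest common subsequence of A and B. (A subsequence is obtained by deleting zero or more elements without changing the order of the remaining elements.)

8

Backtracking the LCS table gives one alignment: gold (A1,B2) → cyan (A3,B3) → gold (A4,B4) → gold (A5,B5) → gold (A6,B6) → red (A8,B9) → navy (A11,B10) → red (A12,B12).
So the longest common subsequence has length 8.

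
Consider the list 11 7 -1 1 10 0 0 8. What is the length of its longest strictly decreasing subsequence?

Scanning left to right, the best length ending at each element is: 11→1, 7→2, -1→3, 1→3, 10→2, 0→4, 0→4, 8→3.
So the longest decreasing subsequence has length 4, e.g. 11, 7, 1, 0.

4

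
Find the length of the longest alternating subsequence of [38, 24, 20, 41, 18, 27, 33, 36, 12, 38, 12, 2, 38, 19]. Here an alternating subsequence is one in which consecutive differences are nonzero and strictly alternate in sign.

Track the best alternating length ending on an up-step vs a down-step at each position: up/down = 1/1, 1/2, 1/2, 3/1, 1/4, 5/4, 5/4, 5/4, 1/6, 7/4, 1/8, 1/8, 9/4, 9/10.
The maximum over both is 10; one such subsequence is 38, 24, 41, 18, 27, 12, 38, 12, 38, 19.

10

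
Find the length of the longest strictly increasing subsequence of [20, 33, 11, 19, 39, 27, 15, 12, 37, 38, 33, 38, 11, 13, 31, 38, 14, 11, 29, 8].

5

One longest increasing subsequence is 11, 19, 27, 37, 38 (positions 3,4,6,9,10), of length 5; no longer one exists.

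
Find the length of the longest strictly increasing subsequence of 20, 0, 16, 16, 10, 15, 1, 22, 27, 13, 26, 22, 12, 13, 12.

Scanning left to right, the best length ending at each element is: 20→1, 0→1, 16→2, 16→2, 10→2, 15→3, 1→2, 22→4, 27→5, 13→3, 26→5, 22→4, 12→3, 13→4, 12→3.
So the longest increasing subsequence has length 5, e.g. 0, 10, 15, 22, 27.

5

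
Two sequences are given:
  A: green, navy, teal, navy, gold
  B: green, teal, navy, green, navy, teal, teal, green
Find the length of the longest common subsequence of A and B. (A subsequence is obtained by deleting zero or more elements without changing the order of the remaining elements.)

3

Backtracking the LCS table gives one alignment: green (A1,B4) → navy (A2,B5) → teal (A3,B7).
So the longest common subsequence has length 3.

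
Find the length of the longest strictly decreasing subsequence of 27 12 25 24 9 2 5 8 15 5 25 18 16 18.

Scanning left to right, the best length ending at each element is: 27→1, 12→2, 25→2, 24→3, 9→4, 2→5, 5→5, 8→5, 15→4, 5→6, 25→2, 18→4, 16→5, 18→4.
So the longest decreasing subsequence has length 6, e.g. 27, 25, 24, 9, 8, 5.

6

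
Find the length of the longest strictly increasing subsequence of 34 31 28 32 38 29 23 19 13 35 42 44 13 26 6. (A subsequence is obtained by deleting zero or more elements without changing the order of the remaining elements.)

5

Scanning left to right, the best length ending at each element is: 34→1, 31→1, 28→1, 32→2, 38→3, 29→2, 23→1, 19→1, 13→1, 35→3, 42→4, 44→5, 13→1, 26→2, 6→1.
So the longest increasing subsequence has length 5, e.g. 31, 32, 38, 42, 44.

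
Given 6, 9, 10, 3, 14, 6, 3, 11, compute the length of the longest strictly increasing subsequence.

4

Let dp[i] be the longest increasing subsequence ending at position i. Then dp = [1, 2, 3, 1, 4, 2, 1, 4].
The maximum is 4; one witness is 6, 9, 10, 14 at positions 1,2,3,5.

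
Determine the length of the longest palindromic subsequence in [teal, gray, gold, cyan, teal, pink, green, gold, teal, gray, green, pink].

5

Using dp[i][j] = 2 + dp[i+1][j−1] if the ends match, else max(dp[i+1][j], dp[i][j−1]):
dp[1][12] = 5. A witness is pink green gray green pink at positions 6,7,10,11,12.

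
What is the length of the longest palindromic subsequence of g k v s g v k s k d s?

5

One longest palindromic subsequence is sksks (positions 4,7,8,9,11); it reads the same forward and backward, and the interval DP gives dp[1][11] = 5.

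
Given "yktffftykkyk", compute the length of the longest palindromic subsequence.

One longest palindromic subsequence is yktffftky (positions 1,2,3,4,5,6,7,10,11); it reads the same forward and backward, and the interval DP gives dp[1][12] = 9.

9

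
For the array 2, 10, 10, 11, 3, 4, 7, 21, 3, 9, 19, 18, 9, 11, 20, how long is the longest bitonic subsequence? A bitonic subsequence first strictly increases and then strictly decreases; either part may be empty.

One longest bitonic subsequence is 2, 3, 4, 7, 21, 19, 18, 11 (positions 1,5,6,7,8,11,12,14): it rises to 21 then falls. Length 8 is optimal.

8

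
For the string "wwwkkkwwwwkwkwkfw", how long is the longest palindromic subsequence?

12

One longest palindromic subsequence is wkkkwwwwkkkw (positions 1,4,5,6,7,8,9,10,11,13,15,17); it reads the same forward and backward, and the interval DP gives dp[1][17] = 12.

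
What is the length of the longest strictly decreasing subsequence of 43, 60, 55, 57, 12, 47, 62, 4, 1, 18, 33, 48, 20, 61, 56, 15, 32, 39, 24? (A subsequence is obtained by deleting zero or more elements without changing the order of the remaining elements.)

6

Let dp[i] be the longest decreasing subsequence ending at position i. Then dp = [1, 1, 2, 2, 3, 3, 1, 4, 5, 4, 4, 3, 5, 2, 3, 6, 5, 4, 6].
The maximum is 6; one witness is 60, 55, 47, 33, 20, 15 at positions 2,3,6,11,13,16.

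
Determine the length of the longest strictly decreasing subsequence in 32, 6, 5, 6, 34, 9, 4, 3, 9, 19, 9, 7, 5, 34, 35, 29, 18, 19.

5

Scanning left to right, the best length ending at each element is: 32→1, 6→2, 5→3, 6→2, 34→1, 9→2, 4→4, 3→5, 9→2, 19→2, 9→3, 7→4, 5→5, 34→1, 35→1, 29→2, 18→3, 19→3.
So the longest decreasing subsequence has length 5, e.g. 32, 6, 5, 4, 3.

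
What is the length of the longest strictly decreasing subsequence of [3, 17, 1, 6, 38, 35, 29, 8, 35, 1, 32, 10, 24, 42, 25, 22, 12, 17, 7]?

Scanning left to right, the best length ending at each element is: 3→1, 17→1, 1→2, 6→2, 38→1, 35→2, 29→3, 8→4, 35→2, 1→5, 32→3, 10→4, 24→4, 42→1, 25→4, 22→5, 12→6, 17→6, 7→7.
So the longest decreasing subsequence has length 7, e.g. 38, 35, 29, 24, 22, 12, 7.

7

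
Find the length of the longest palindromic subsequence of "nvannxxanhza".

6

Using dp[i][j] = 2 + dp[i+1][j−1] if the ends match, else max(dp[i+1][j], dp[i][j−1]):
dp[1][12] = 6. A witness is anxxna at positions 3,5,6,7,9,12.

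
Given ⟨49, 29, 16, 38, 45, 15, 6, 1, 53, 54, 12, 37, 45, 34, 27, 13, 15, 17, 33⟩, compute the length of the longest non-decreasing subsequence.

6

Let dp[i] be the longest non-decreasing subsequence ending at position i. Then dp = [1, 1, 1, 2, 3, 1, 1, 1, 4, 5, 2, 3, 4, 3, 3, 3, 4, 5, 6].
The maximum is 6; one witness is 6, 12, 13, 15, 17, 33 at positions 7,11,16,17,18,19.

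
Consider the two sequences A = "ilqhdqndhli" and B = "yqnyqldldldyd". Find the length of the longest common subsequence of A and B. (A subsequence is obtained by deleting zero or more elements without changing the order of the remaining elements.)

A longest common subsequence is lddl (length 4); the LCS DP confirms no longer common subsequence exists.

4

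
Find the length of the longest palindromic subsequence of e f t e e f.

4

Using dp[i][j] = 2 + dp[i+1][j−1] if the ends match, else max(dp[i+1][j], dp[i][j−1]):
dp[1][6] = 4. A witness is feef at positions 2,4,5,6.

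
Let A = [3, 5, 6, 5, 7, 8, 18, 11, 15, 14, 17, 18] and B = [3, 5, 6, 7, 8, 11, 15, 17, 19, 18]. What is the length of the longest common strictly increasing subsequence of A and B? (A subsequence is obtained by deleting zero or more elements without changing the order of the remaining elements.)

A longest common strictly increasing subsequence is 3, 5, 6, 7, 8, 11, 15, 17, 18 (length 9); it appears in order in both A and B, and no longer such subsequence exists.

9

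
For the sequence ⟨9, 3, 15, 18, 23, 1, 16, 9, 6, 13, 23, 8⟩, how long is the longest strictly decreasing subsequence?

4

Let dp[i] be the longest decreasing subsequence ending at position i. Then dp = [1, 2, 1, 1, 1, 3, 2, 3, 4, 3, 1, 4].
The maximum is 4; one witness is 18, 16, 9, 6 at positions 4,7,8,9.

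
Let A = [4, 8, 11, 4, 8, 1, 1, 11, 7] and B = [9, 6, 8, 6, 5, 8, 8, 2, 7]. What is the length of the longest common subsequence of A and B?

3

Backtracking the LCS table gives one alignment: 8 (A2,B6) → 8 (A5,B7) → 7 (A9,B9).
So the longest common subsequence has length 3.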